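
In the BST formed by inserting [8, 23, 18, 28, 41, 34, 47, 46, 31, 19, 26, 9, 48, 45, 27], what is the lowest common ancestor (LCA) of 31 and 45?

Tree insertion order: [8, 23, 18, 28, 41, 34, 47, 46, 31, 19, 26, 9, 48, 45, 27]
Tree (level-order array): [8, None, 23, 18, 28, 9, 19, 26, 41, None, None, None, None, None, 27, 34, 47, None, None, 31, None, 46, 48, None, None, 45]
In a BST, the LCA of p=31, q=45 is the first node v on the
root-to-leaf path with p <= v <= q (go left if both < v, right if both > v).
Walk from root:
  at 8: both 31 and 45 > 8, go right
  at 23: both 31 and 45 > 23, go right
  at 28: both 31 and 45 > 28, go right
  at 41: 31 <= 41 <= 45, this is the LCA
LCA = 41


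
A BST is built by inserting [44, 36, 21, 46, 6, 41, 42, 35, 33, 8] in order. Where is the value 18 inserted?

Starting tree (level order): [44, 36, 46, 21, 41, None, None, 6, 35, None, 42, None, 8, 33]
Insertion path: 44 -> 36 -> 21 -> 6 -> 8
Result: insert 18 as right child of 8
Final tree (level order): [44, 36, 46, 21, 41, None, None, 6, 35, None, 42, None, 8, 33, None, None, None, None, 18]


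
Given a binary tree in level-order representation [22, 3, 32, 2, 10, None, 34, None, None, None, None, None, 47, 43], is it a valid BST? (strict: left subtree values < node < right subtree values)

Level-order array: [22, 3, 32, 2, 10, None, 34, None, None, None, None, None, 47, 43]
Validate using subtree bounds (lo, hi): at each node, require lo < value < hi,
then recurse left with hi=value and right with lo=value.
Preorder trace (stopping at first violation):
  at node 22 with bounds (-inf, +inf): OK
  at node 3 with bounds (-inf, 22): OK
  at node 2 with bounds (-inf, 3): OK
  at node 10 with bounds (3, 22): OK
  at node 32 with bounds (22, +inf): OK
  at node 34 with bounds (32, +inf): OK
  at node 47 with bounds (34, +inf): OK
  at node 43 with bounds (34, 47): OK
No violation found at any node.
Result: Valid BST


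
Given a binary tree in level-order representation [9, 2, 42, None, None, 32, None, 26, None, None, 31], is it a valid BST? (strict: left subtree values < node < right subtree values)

Level-order array: [9, 2, 42, None, None, 32, None, 26, None, None, 31]
Validate using subtree bounds (lo, hi): at each node, require lo < value < hi,
then recurse left with hi=value and right with lo=value.
Preorder trace (stopping at first violation):
  at node 9 with bounds (-inf, +inf): OK
  at node 2 with bounds (-inf, 9): OK
  at node 42 with bounds (9, +inf): OK
  at node 32 with bounds (9, 42): OK
  at node 26 with bounds (9, 32): OK
  at node 31 with bounds (26, 32): OK
No violation found at any node.
Result: Valid BST


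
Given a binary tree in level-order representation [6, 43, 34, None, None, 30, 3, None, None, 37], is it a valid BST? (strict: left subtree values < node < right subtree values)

Level-order array: [6, 43, 34, None, None, 30, 3, None, None, 37]
Validate using subtree bounds (lo, hi): at each node, require lo < value < hi,
then recurse left with hi=value and right with lo=value.
Preorder trace (stopping at first violation):
  at node 6 with bounds (-inf, +inf): OK
  at node 43 with bounds (-inf, 6): VIOLATION
Node 43 violates its bound: not (-inf < 43 < 6).
Result: Not a valid BST


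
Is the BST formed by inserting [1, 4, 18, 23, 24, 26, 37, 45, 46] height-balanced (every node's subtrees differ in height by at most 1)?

Tree (level-order array): [1, None, 4, None, 18, None, 23, None, 24, None, 26, None, 37, None, 45, None, 46]
Definition: a tree is height-balanced if, at every node, |h(left) - h(right)| <= 1 (empty subtree has height -1).
Bottom-up per-node check:
  node 46: h_left=-1, h_right=-1, diff=0 [OK], height=0
  node 45: h_left=-1, h_right=0, diff=1 [OK], height=1
  node 37: h_left=-1, h_right=1, diff=2 [FAIL (|-1-1|=2 > 1)], height=2
  node 26: h_left=-1, h_right=2, diff=3 [FAIL (|-1-2|=3 > 1)], height=3
  node 24: h_left=-1, h_right=3, diff=4 [FAIL (|-1-3|=4 > 1)], height=4
  node 23: h_left=-1, h_right=4, diff=5 [FAIL (|-1-4|=5 > 1)], height=5
  node 18: h_left=-1, h_right=5, diff=6 [FAIL (|-1-5|=6 > 1)], height=6
  node 4: h_left=-1, h_right=6, diff=7 [FAIL (|-1-6|=7 > 1)], height=7
  node 1: h_left=-1, h_right=7, diff=8 [FAIL (|-1-7|=8 > 1)], height=8
Node 37 violates the condition: |-1 - 1| = 2 > 1.
Result: Not balanced


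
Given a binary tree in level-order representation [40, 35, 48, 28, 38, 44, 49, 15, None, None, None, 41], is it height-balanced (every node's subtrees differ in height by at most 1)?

Tree (level-order array): [40, 35, 48, 28, 38, 44, 49, 15, None, None, None, 41]
Definition: a tree is height-balanced if, at every node, |h(left) - h(right)| <= 1 (empty subtree has height -1).
Bottom-up per-node check:
  node 15: h_left=-1, h_right=-1, diff=0 [OK], height=0
  node 28: h_left=0, h_right=-1, diff=1 [OK], height=1
  node 38: h_left=-1, h_right=-1, diff=0 [OK], height=0
  node 35: h_left=1, h_right=0, diff=1 [OK], height=2
  node 41: h_left=-1, h_right=-1, diff=0 [OK], height=0
  node 44: h_left=0, h_right=-1, diff=1 [OK], height=1
  node 49: h_left=-1, h_right=-1, diff=0 [OK], height=0
  node 48: h_left=1, h_right=0, diff=1 [OK], height=2
  node 40: h_left=2, h_right=2, diff=0 [OK], height=3
All nodes satisfy the balance condition.
Result: Balanced


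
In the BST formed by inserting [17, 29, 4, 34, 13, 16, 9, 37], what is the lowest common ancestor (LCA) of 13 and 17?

Tree insertion order: [17, 29, 4, 34, 13, 16, 9, 37]
Tree (level-order array): [17, 4, 29, None, 13, None, 34, 9, 16, None, 37]
In a BST, the LCA of p=13, q=17 is the first node v on the
root-to-leaf path with p <= v <= q (go left if both < v, right if both > v).
Walk from root:
  at 17: 13 <= 17 <= 17, this is the LCA
LCA = 17


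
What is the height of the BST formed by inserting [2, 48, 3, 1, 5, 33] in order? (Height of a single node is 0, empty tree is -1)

Insertion order: [2, 48, 3, 1, 5, 33]
Tree (level-order array): [2, 1, 48, None, None, 3, None, None, 5, None, 33]
Compute height bottom-up (empty subtree = -1):
  height(1) = 1 + max(-1, -1) = 0
  height(33) = 1 + max(-1, -1) = 0
  height(5) = 1 + max(-1, 0) = 1
  height(3) = 1 + max(-1, 1) = 2
  height(48) = 1 + max(2, -1) = 3
  height(2) = 1 + max(0, 3) = 4
Height = 4


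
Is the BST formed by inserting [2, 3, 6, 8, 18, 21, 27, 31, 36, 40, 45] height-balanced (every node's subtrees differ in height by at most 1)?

Tree (level-order array): [2, None, 3, None, 6, None, 8, None, 18, None, 21, None, 27, None, 31, None, 36, None, 40, None, 45]
Definition: a tree is height-balanced if, at every node, |h(left) - h(right)| <= 1 (empty subtree has height -1).
Bottom-up per-node check:
  node 45: h_left=-1, h_right=-1, diff=0 [OK], height=0
  node 40: h_left=-1, h_right=0, diff=1 [OK], height=1
  node 36: h_left=-1, h_right=1, diff=2 [FAIL (|-1-1|=2 > 1)], height=2
  node 31: h_left=-1, h_right=2, diff=3 [FAIL (|-1-2|=3 > 1)], height=3
  node 27: h_left=-1, h_right=3, diff=4 [FAIL (|-1-3|=4 > 1)], height=4
  node 21: h_left=-1, h_right=4, diff=5 [FAIL (|-1-4|=5 > 1)], height=5
  node 18: h_left=-1, h_right=5, diff=6 [FAIL (|-1-5|=6 > 1)], height=6
  node 8: h_left=-1, h_right=6, diff=7 [FAIL (|-1-6|=7 > 1)], height=7
  node 6: h_left=-1, h_right=7, diff=8 [FAIL (|-1-7|=8 > 1)], height=8
  node 3: h_left=-1, h_right=8, diff=9 [FAIL (|-1-8|=9 > 1)], height=9
  node 2: h_left=-1, h_right=9, diff=10 [FAIL (|-1-9|=10 > 1)], height=10
Node 36 violates the condition: |-1 - 1| = 2 > 1.
Result: Not balanced


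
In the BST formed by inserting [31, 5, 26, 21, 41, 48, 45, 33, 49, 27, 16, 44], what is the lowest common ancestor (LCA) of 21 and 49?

Tree insertion order: [31, 5, 26, 21, 41, 48, 45, 33, 49, 27, 16, 44]
Tree (level-order array): [31, 5, 41, None, 26, 33, 48, 21, 27, None, None, 45, 49, 16, None, None, None, 44]
In a BST, the LCA of p=21, q=49 is the first node v on the
root-to-leaf path with p <= v <= q (go left if both < v, right if both > v).
Walk from root:
  at 31: 21 <= 31 <= 49, this is the LCA
LCA = 31


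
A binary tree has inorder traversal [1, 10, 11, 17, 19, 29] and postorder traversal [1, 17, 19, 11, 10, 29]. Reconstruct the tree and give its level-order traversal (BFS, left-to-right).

Inorder:   [1, 10, 11, 17, 19, 29]
Postorder: [1, 17, 19, 11, 10, 29]
Algorithm: postorder visits root last, so walk postorder right-to-left;
each value is the root of the current inorder slice — split it at that
value, recurse on the right subtree first, then the left.
Recursive splits:
  root=29; inorder splits into left=[1, 10, 11, 17, 19], right=[]
  root=10; inorder splits into left=[1], right=[11, 17, 19]
  root=11; inorder splits into left=[], right=[17, 19]
  root=19; inorder splits into left=[17], right=[]
  root=17; inorder splits into left=[], right=[]
  root=1; inorder splits into left=[], right=[]
Reconstructed level-order: [29, 10, 1, 11, 19, 17]


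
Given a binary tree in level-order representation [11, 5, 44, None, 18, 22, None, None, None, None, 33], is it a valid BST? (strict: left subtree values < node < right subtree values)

Level-order array: [11, 5, 44, None, 18, 22, None, None, None, None, 33]
Validate using subtree bounds (lo, hi): at each node, require lo < value < hi,
then recurse left with hi=value and right with lo=value.
Preorder trace (stopping at first violation):
  at node 11 with bounds (-inf, +inf): OK
  at node 5 with bounds (-inf, 11): OK
  at node 18 with bounds (5, 11): VIOLATION
Node 18 violates its bound: not (5 < 18 < 11).
Result: Not a valid BST


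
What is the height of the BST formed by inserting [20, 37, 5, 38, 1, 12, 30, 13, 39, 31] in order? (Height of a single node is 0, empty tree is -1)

Insertion order: [20, 37, 5, 38, 1, 12, 30, 13, 39, 31]
Tree (level-order array): [20, 5, 37, 1, 12, 30, 38, None, None, None, 13, None, 31, None, 39]
Compute height bottom-up (empty subtree = -1):
  height(1) = 1 + max(-1, -1) = 0
  height(13) = 1 + max(-1, -1) = 0
  height(12) = 1 + max(-1, 0) = 1
  height(5) = 1 + max(0, 1) = 2
  height(31) = 1 + max(-1, -1) = 0
  height(30) = 1 + max(-1, 0) = 1
  height(39) = 1 + max(-1, -1) = 0
  height(38) = 1 + max(-1, 0) = 1
  height(37) = 1 + max(1, 1) = 2
  height(20) = 1 + max(2, 2) = 3
Height = 3


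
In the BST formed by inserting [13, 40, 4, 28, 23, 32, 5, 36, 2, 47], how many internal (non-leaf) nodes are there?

Tree built from: [13, 40, 4, 28, 23, 32, 5, 36, 2, 47]
Tree (level-order array): [13, 4, 40, 2, 5, 28, 47, None, None, None, None, 23, 32, None, None, None, None, None, 36]
Rule: An internal node has at least one child.
Per-node child counts:
  node 13: 2 child(ren)
  node 4: 2 child(ren)
  node 2: 0 child(ren)
  node 5: 0 child(ren)
  node 40: 2 child(ren)
  node 28: 2 child(ren)
  node 23: 0 child(ren)
  node 32: 1 child(ren)
  node 36: 0 child(ren)
  node 47: 0 child(ren)
Matching nodes: [13, 4, 40, 28, 32]
Count of internal (non-leaf) nodes: 5


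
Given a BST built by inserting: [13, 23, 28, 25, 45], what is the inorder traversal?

Tree insertion order: [13, 23, 28, 25, 45]
Tree (level-order array): [13, None, 23, None, 28, 25, 45]
Inorder traversal: [13, 23, 25, 28, 45]


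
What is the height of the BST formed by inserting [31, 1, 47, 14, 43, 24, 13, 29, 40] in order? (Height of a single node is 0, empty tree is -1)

Insertion order: [31, 1, 47, 14, 43, 24, 13, 29, 40]
Tree (level-order array): [31, 1, 47, None, 14, 43, None, 13, 24, 40, None, None, None, None, 29]
Compute height bottom-up (empty subtree = -1):
  height(13) = 1 + max(-1, -1) = 0
  height(29) = 1 + max(-1, -1) = 0
  height(24) = 1 + max(-1, 0) = 1
  height(14) = 1 + max(0, 1) = 2
  height(1) = 1 + max(-1, 2) = 3
  height(40) = 1 + max(-1, -1) = 0
  height(43) = 1 + max(0, -1) = 1
  height(47) = 1 + max(1, -1) = 2
  height(31) = 1 + max(3, 2) = 4
Height = 4


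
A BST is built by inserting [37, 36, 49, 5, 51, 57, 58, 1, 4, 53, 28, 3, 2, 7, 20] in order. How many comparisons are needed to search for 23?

Search path for 23: 37 -> 36 -> 5 -> 28 -> 7 -> 20
Found: False
Comparisons: 6


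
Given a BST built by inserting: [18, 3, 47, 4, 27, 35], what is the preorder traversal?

Tree insertion order: [18, 3, 47, 4, 27, 35]
Tree (level-order array): [18, 3, 47, None, 4, 27, None, None, None, None, 35]
Preorder traversal: [18, 3, 4, 47, 27, 35]


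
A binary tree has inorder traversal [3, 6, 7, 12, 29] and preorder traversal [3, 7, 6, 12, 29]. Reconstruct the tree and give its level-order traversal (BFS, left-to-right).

Inorder:  [3, 6, 7, 12, 29]
Preorder: [3, 7, 6, 12, 29]
Algorithm: preorder visits root first, so consume preorder in order;
for each root, split the current inorder slice at that value into
left-subtree inorder and right-subtree inorder, then recurse.
Recursive splits:
  root=3; inorder splits into left=[], right=[6, 7, 12, 29]
  root=7; inorder splits into left=[6], right=[12, 29]
  root=6; inorder splits into left=[], right=[]
  root=12; inorder splits into left=[], right=[29]
  root=29; inorder splits into left=[], right=[]
Reconstructed level-order: [3, 7, 6, 12, 29]


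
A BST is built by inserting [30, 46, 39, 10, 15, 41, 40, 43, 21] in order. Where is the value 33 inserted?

Starting tree (level order): [30, 10, 46, None, 15, 39, None, None, 21, None, 41, None, None, 40, 43]
Insertion path: 30 -> 46 -> 39
Result: insert 33 as left child of 39
Final tree (level order): [30, 10, 46, None, 15, 39, None, None, 21, 33, 41, None, None, None, None, 40, 43]


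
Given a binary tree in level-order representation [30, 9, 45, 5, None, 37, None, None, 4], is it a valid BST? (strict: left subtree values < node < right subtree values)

Level-order array: [30, 9, 45, 5, None, 37, None, None, 4]
Validate using subtree bounds (lo, hi): at each node, require lo < value < hi,
then recurse left with hi=value and right with lo=value.
Preorder trace (stopping at first violation):
  at node 30 with bounds (-inf, +inf): OK
  at node 9 with bounds (-inf, 30): OK
  at node 5 with bounds (-inf, 9): OK
  at node 4 with bounds (5, 9): VIOLATION
Node 4 violates its bound: not (5 < 4 < 9).
Result: Not a valid BST


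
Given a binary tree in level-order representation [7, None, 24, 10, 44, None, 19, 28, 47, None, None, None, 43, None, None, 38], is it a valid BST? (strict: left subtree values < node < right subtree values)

Level-order array: [7, None, 24, 10, 44, None, 19, 28, 47, None, None, None, 43, None, None, 38]
Validate using subtree bounds (lo, hi): at each node, require lo < value < hi,
then recurse left with hi=value and right with lo=value.
Preorder trace (stopping at first violation):
  at node 7 with bounds (-inf, +inf): OK
  at node 24 with bounds (7, +inf): OK
  at node 10 with bounds (7, 24): OK
  at node 19 with bounds (10, 24): OK
  at node 44 with bounds (24, +inf): OK
  at node 28 with bounds (24, 44): OK
  at node 43 with bounds (28, 44): OK
  at node 38 with bounds (28, 43): OK
  at node 47 with bounds (44, +inf): OK
No violation found at any node.
Result: Valid BST


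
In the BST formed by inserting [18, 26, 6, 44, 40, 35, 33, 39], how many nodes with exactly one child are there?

Tree built from: [18, 26, 6, 44, 40, 35, 33, 39]
Tree (level-order array): [18, 6, 26, None, None, None, 44, 40, None, 35, None, 33, 39]
Rule: These are nodes with exactly 1 non-null child.
Per-node child counts:
  node 18: 2 child(ren)
  node 6: 0 child(ren)
  node 26: 1 child(ren)
  node 44: 1 child(ren)
  node 40: 1 child(ren)
  node 35: 2 child(ren)
  node 33: 0 child(ren)
  node 39: 0 child(ren)
Matching nodes: [26, 44, 40]
Count of nodes with exactly one child: 3


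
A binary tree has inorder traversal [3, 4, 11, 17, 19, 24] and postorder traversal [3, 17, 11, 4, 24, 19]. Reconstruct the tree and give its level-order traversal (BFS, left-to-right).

Inorder:   [3, 4, 11, 17, 19, 24]
Postorder: [3, 17, 11, 4, 24, 19]
Algorithm: postorder visits root last, so walk postorder right-to-left;
each value is the root of the current inorder slice — split it at that
value, recurse on the right subtree first, then the left.
Recursive splits:
  root=19; inorder splits into left=[3, 4, 11, 17], right=[24]
  root=24; inorder splits into left=[], right=[]
  root=4; inorder splits into left=[3], right=[11, 17]
  root=11; inorder splits into left=[], right=[17]
  root=17; inorder splits into left=[], right=[]
  root=3; inorder splits into left=[], right=[]
Reconstructed level-order: [19, 4, 24, 3, 11, 17]


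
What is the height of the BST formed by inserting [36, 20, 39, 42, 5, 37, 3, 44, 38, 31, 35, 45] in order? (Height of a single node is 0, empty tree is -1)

Insertion order: [36, 20, 39, 42, 5, 37, 3, 44, 38, 31, 35, 45]
Tree (level-order array): [36, 20, 39, 5, 31, 37, 42, 3, None, None, 35, None, 38, None, 44, None, None, None, None, None, None, None, 45]
Compute height bottom-up (empty subtree = -1):
  height(3) = 1 + max(-1, -1) = 0
  height(5) = 1 + max(0, -1) = 1
  height(35) = 1 + max(-1, -1) = 0
  height(31) = 1 + max(-1, 0) = 1
  height(20) = 1 + max(1, 1) = 2
  height(38) = 1 + max(-1, -1) = 0
  height(37) = 1 + max(-1, 0) = 1
  height(45) = 1 + max(-1, -1) = 0
  height(44) = 1 + max(-1, 0) = 1
  height(42) = 1 + max(-1, 1) = 2
  height(39) = 1 + max(1, 2) = 3
  height(36) = 1 + max(2, 3) = 4
Height = 4


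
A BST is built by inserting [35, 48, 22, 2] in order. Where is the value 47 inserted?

Starting tree (level order): [35, 22, 48, 2]
Insertion path: 35 -> 48
Result: insert 47 as left child of 48
Final tree (level order): [35, 22, 48, 2, None, 47]


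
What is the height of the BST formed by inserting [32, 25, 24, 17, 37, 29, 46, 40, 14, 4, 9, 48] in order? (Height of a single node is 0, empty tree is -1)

Insertion order: [32, 25, 24, 17, 37, 29, 46, 40, 14, 4, 9, 48]
Tree (level-order array): [32, 25, 37, 24, 29, None, 46, 17, None, None, None, 40, 48, 14, None, None, None, None, None, 4, None, None, 9]
Compute height bottom-up (empty subtree = -1):
  height(9) = 1 + max(-1, -1) = 0
  height(4) = 1 + max(-1, 0) = 1
  height(14) = 1 + max(1, -1) = 2
  height(17) = 1 + max(2, -1) = 3
  height(24) = 1 + max(3, -1) = 4
  height(29) = 1 + max(-1, -1) = 0
  height(25) = 1 + max(4, 0) = 5
  height(40) = 1 + max(-1, -1) = 0
  height(48) = 1 + max(-1, -1) = 0
  height(46) = 1 + max(0, 0) = 1
  height(37) = 1 + max(-1, 1) = 2
  height(32) = 1 + max(5, 2) = 6
Height = 6


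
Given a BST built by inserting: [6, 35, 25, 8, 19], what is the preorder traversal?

Tree insertion order: [6, 35, 25, 8, 19]
Tree (level-order array): [6, None, 35, 25, None, 8, None, None, 19]
Preorder traversal: [6, 35, 25, 8, 19]


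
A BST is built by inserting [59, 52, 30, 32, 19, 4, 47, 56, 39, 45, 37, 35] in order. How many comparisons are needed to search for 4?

Search path for 4: 59 -> 52 -> 30 -> 19 -> 4
Found: True
Comparisons: 5


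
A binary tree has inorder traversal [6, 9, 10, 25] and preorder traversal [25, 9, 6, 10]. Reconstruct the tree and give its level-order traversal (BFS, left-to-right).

Inorder:  [6, 9, 10, 25]
Preorder: [25, 9, 6, 10]
Algorithm: preorder visits root first, so consume preorder in order;
for each root, split the current inorder slice at that value into
left-subtree inorder and right-subtree inorder, then recurse.
Recursive splits:
  root=25; inorder splits into left=[6, 9, 10], right=[]
  root=9; inorder splits into left=[6], right=[10]
  root=6; inorder splits into left=[], right=[]
  root=10; inorder splits into left=[], right=[]
Reconstructed level-order: [25, 9, 6, 10]


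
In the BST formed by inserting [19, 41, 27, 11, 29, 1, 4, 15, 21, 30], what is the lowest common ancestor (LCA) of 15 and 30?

Tree insertion order: [19, 41, 27, 11, 29, 1, 4, 15, 21, 30]
Tree (level-order array): [19, 11, 41, 1, 15, 27, None, None, 4, None, None, 21, 29, None, None, None, None, None, 30]
In a BST, the LCA of p=15, q=30 is the first node v on the
root-to-leaf path with p <= v <= q (go left if both < v, right if both > v).
Walk from root:
  at 19: 15 <= 19 <= 30, this is the LCA
LCA = 19


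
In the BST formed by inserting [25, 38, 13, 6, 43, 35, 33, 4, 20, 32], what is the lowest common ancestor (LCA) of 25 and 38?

Tree insertion order: [25, 38, 13, 6, 43, 35, 33, 4, 20, 32]
Tree (level-order array): [25, 13, 38, 6, 20, 35, 43, 4, None, None, None, 33, None, None, None, None, None, 32]
In a BST, the LCA of p=25, q=38 is the first node v on the
root-to-leaf path with p <= v <= q (go left if both < v, right if both > v).
Walk from root:
  at 25: 25 <= 25 <= 38, this is the LCA
LCA = 25


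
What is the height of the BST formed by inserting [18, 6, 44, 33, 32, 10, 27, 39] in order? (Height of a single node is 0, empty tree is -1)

Insertion order: [18, 6, 44, 33, 32, 10, 27, 39]
Tree (level-order array): [18, 6, 44, None, 10, 33, None, None, None, 32, 39, 27]
Compute height bottom-up (empty subtree = -1):
  height(10) = 1 + max(-1, -1) = 0
  height(6) = 1 + max(-1, 0) = 1
  height(27) = 1 + max(-1, -1) = 0
  height(32) = 1 + max(0, -1) = 1
  height(39) = 1 + max(-1, -1) = 0
  height(33) = 1 + max(1, 0) = 2
  height(44) = 1 + max(2, -1) = 3
  height(18) = 1 + max(1, 3) = 4
Height = 4


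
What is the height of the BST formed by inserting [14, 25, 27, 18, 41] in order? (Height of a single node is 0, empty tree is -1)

Insertion order: [14, 25, 27, 18, 41]
Tree (level-order array): [14, None, 25, 18, 27, None, None, None, 41]
Compute height bottom-up (empty subtree = -1):
  height(18) = 1 + max(-1, -1) = 0
  height(41) = 1 + max(-1, -1) = 0
  height(27) = 1 + max(-1, 0) = 1
  height(25) = 1 + max(0, 1) = 2
  height(14) = 1 + max(-1, 2) = 3
Height = 3


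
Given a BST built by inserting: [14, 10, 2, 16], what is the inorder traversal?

Tree insertion order: [14, 10, 2, 16]
Tree (level-order array): [14, 10, 16, 2]
Inorder traversal: [2, 10, 14, 16]


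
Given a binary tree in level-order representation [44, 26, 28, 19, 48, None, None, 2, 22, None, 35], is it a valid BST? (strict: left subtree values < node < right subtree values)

Level-order array: [44, 26, 28, 19, 48, None, None, 2, 22, None, 35]
Validate using subtree bounds (lo, hi): at each node, require lo < value < hi,
then recurse left with hi=value and right with lo=value.
Preorder trace (stopping at first violation):
  at node 44 with bounds (-inf, +inf): OK
  at node 26 with bounds (-inf, 44): OK
  at node 19 with bounds (-inf, 26): OK
  at node 2 with bounds (-inf, 19): OK
  at node 22 with bounds (19, 26): OK
  at node 48 with bounds (26, 44): VIOLATION
Node 48 violates its bound: not (26 < 48 < 44).
Result: Not a valid BST


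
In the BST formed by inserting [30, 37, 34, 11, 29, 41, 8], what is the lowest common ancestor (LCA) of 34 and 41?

Tree insertion order: [30, 37, 34, 11, 29, 41, 8]
Tree (level-order array): [30, 11, 37, 8, 29, 34, 41]
In a BST, the LCA of p=34, q=41 is the first node v on the
root-to-leaf path with p <= v <= q (go left if both < v, right if both > v).
Walk from root:
  at 30: both 34 and 41 > 30, go right
  at 37: 34 <= 37 <= 41, this is the LCA
LCA = 37


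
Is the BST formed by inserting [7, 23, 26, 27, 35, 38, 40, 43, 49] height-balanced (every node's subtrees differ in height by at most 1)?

Tree (level-order array): [7, None, 23, None, 26, None, 27, None, 35, None, 38, None, 40, None, 43, None, 49]
Definition: a tree is height-balanced if, at every node, |h(left) - h(right)| <= 1 (empty subtree has height -1).
Bottom-up per-node check:
  node 49: h_left=-1, h_right=-1, diff=0 [OK], height=0
  node 43: h_left=-1, h_right=0, diff=1 [OK], height=1
  node 40: h_left=-1, h_right=1, diff=2 [FAIL (|-1-1|=2 > 1)], height=2
  node 38: h_left=-1, h_right=2, diff=3 [FAIL (|-1-2|=3 > 1)], height=3
  node 35: h_left=-1, h_right=3, diff=4 [FAIL (|-1-3|=4 > 1)], height=4
  node 27: h_left=-1, h_right=4, diff=5 [FAIL (|-1-4|=5 > 1)], height=5
  node 26: h_left=-1, h_right=5, diff=6 [FAIL (|-1-5|=6 > 1)], height=6
  node 23: h_left=-1, h_right=6, diff=7 [FAIL (|-1-6|=7 > 1)], height=7
  node 7: h_left=-1, h_right=7, diff=8 [FAIL (|-1-7|=8 > 1)], height=8
Node 40 violates the condition: |-1 - 1| = 2 > 1.
Result: Not balanced


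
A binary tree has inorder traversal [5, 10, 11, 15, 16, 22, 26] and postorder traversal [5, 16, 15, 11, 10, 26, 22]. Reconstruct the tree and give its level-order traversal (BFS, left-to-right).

Inorder:   [5, 10, 11, 15, 16, 22, 26]
Postorder: [5, 16, 15, 11, 10, 26, 22]
Algorithm: postorder visits root last, so walk postorder right-to-left;
each value is the root of the current inorder slice — split it at that
value, recurse on the right subtree first, then the left.
Recursive splits:
  root=22; inorder splits into left=[5, 10, 11, 15, 16], right=[26]
  root=26; inorder splits into left=[], right=[]
  root=10; inorder splits into left=[5], right=[11, 15, 16]
  root=11; inorder splits into left=[], right=[15, 16]
  root=15; inorder splits into left=[], right=[16]
  root=16; inorder splits into left=[], right=[]
  root=5; inorder splits into left=[], right=[]
Reconstructed level-order: [22, 10, 26, 5, 11, 15, 16]


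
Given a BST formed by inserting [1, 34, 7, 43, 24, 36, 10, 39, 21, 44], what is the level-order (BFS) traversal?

Tree insertion order: [1, 34, 7, 43, 24, 36, 10, 39, 21, 44]
Tree (level-order array): [1, None, 34, 7, 43, None, 24, 36, 44, 10, None, None, 39, None, None, None, 21]
BFS from the root, enqueuing left then right child of each popped node:
  queue [1] -> pop 1, enqueue [34], visited so far: [1]
  queue [34] -> pop 34, enqueue [7, 43], visited so far: [1, 34]
  queue [7, 43] -> pop 7, enqueue [24], visited so far: [1, 34, 7]
  queue [43, 24] -> pop 43, enqueue [36, 44], visited so far: [1, 34, 7, 43]
  queue [24, 36, 44] -> pop 24, enqueue [10], visited so far: [1, 34, 7, 43, 24]
  queue [36, 44, 10] -> pop 36, enqueue [39], visited so far: [1, 34, 7, 43, 24, 36]
  queue [44, 10, 39] -> pop 44, enqueue [none], visited so far: [1, 34, 7, 43, 24, 36, 44]
  queue [10, 39] -> pop 10, enqueue [21], visited so far: [1, 34, 7, 43, 24, 36, 44, 10]
  queue [39, 21] -> pop 39, enqueue [none], visited so far: [1, 34, 7, 43, 24, 36, 44, 10, 39]
  queue [21] -> pop 21, enqueue [none], visited so far: [1, 34, 7, 43, 24, 36, 44, 10, 39, 21]
Result: [1, 34, 7, 43, 24, 36, 44, 10, 39, 21]


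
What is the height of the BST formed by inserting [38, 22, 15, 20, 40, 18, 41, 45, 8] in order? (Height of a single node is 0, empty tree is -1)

Insertion order: [38, 22, 15, 20, 40, 18, 41, 45, 8]
Tree (level-order array): [38, 22, 40, 15, None, None, 41, 8, 20, None, 45, None, None, 18]
Compute height bottom-up (empty subtree = -1):
  height(8) = 1 + max(-1, -1) = 0
  height(18) = 1 + max(-1, -1) = 0
  height(20) = 1 + max(0, -1) = 1
  height(15) = 1 + max(0, 1) = 2
  height(22) = 1 + max(2, -1) = 3
  height(45) = 1 + max(-1, -1) = 0
  height(41) = 1 + max(-1, 0) = 1
  height(40) = 1 + max(-1, 1) = 2
  height(38) = 1 + max(3, 2) = 4
Height = 4


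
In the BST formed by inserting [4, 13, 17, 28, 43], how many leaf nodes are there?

Tree built from: [4, 13, 17, 28, 43]
Tree (level-order array): [4, None, 13, None, 17, None, 28, None, 43]
Rule: A leaf has 0 children.
Per-node child counts:
  node 4: 1 child(ren)
  node 13: 1 child(ren)
  node 17: 1 child(ren)
  node 28: 1 child(ren)
  node 43: 0 child(ren)
Matching nodes: [43]
Count of leaf nodes: 1


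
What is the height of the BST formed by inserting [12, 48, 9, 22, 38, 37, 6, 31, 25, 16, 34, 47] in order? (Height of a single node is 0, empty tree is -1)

Insertion order: [12, 48, 9, 22, 38, 37, 6, 31, 25, 16, 34, 47]
Tree (level-order array): [12, 9, 48, 6, None, 22, None, None, None, 16, 38, None, None, 37, 47, 31, None, None, None, 25, 34]
Compute height bottom-up (empty subtree = -1):
  height(6) = 1 + max(-1, -1) = 0
  height(9) = 1 + max(0, -1) = 1
  height(16) = 1 + max(-1, -1) = 0
  height(25) = 1 + max(-1, -1) = 0
  height(34) = 1 + max(-1, -1) = 0
  height(31) = 1 + max(0, 0) = 1
  height(37) = 1 + max(1, -1) = 2
  height(47) = 1 + max(-1, -1) = 0
  height(38) = 1 + max(2, 0) = 3
  height(22) = 1 + max(0, 3) = 4
  height(48) = 1 + max(4, -1) = 5
  height(12) = 1 + max(1, 5) = 6
Height = 6


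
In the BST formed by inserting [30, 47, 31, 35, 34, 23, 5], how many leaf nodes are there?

Tree built from: [30, 47, 31, 35, 34, 23, 5]
Tree (level-order array): [30, 23, 47, 5, None, 31, None, None, None, None, 35, 34]
Rule: A leaf has 0 children.
Per-node child counts:
  node 30: 2 child(ren)
  node 23: 1 child(ren)
  node 5: 0 child(ren)
  node 47: 1 child(ren)
  node 31: 1 child(ren)
  node 35: 1 child(ren)
  node 34: 0 child(ren)
Matching nodes: [5, 34]
Count of leaf nodes: 2


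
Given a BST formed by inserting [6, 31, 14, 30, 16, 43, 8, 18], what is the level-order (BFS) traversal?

Tree insertion order: [6, 31, 14, 30, 16, 43, 8, 18]
Tree (level-order array): [6, None, 31, 14, 43, 8, 30, None, None, None, None, 16, None, None, 18]
BFS from the root, enqueuing left then right child of each popped node:
  queue [6] -> pop 6, enqueue [31], visited so far: [6]
  queue [31] -> pop 31, enqueue [14, 43], visited so far: [6, 31]
  queue [14, 43] -> pop 14, enqueue [8, 30], visited so far: [6, 31, 14]
  queue [43, 8, 30] -> pop 43, enqueue [none], visited so far: [6, 31, 14, 43]
  queue [8, 30] -> pop 8, enqueue [none], visited so far: [6, 31, 14, 43, 8]
  queue [30] -> pop 30, enqueue [16], visited so far: [6, 31, 14, 43, 8, 30]
  queue [16] -> pop 16, enqueue [18], visited so far: [6, 31, 14, 43, 8, 30, 16]
  queue [18] -> pop 18, enqueue [none], visited so far: [6, 31, 14, 43, 8, 30, 16, 18]
Result: [6, 31, 14, 43, 8, 30, 16, 18]


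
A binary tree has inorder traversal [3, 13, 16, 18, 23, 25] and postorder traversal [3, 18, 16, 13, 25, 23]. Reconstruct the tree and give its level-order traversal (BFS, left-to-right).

Inorder:   [3, 13, 16, 18, 23, 25]
Postorder: [3, 18, 16, 13, 25, 23]
Algorithm: postorder visits root last, so walk postorder right-to-left;
each value is the root of the current inorder slice — split it at that
value, recurse on the right subtree first, then the left.
Recursive splits:
  root=23; inorder splits into left=[3, 13, 16, 18], right=[25]
  root=25; inorder splits into left=[], right=[]
  root=13; inorder splits into left=[3], right=[16, 18]
  root=16; inorder splits into left=[], right=[18]
  root=18; inorder splits into left=[], right=[]
  root=3; inorder splits into left=[], right=[]
Reconstructed level-order: [23, 13, 25, 3, 16, 18]


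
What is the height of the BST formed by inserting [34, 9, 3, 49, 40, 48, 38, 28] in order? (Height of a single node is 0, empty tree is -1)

Insertion order: [34, 9, 3, 49, 40, 48, 38, 28]
Tree (level-order array): [34, 9, 49, 3, 28, 40, None, None, None, None, None, 38, 48]
Compute height bottom-up (empty subtree = -1):
  height(3) = 1 + max(-1, -1) = 0
  height(28) = 1 + max(-1, -1) = 0
  height(9) = 1 + max(0, 0) = 1
  height(38) = 1 + max(-1, -1) = 0
  height(48) = 1 + max(-1, -1) = 0
  height(40) = 1 + max(0, 0) = 1
  height(49) = 1 + max(1, -1) = 2
  height(34) = 1 + max(1, 2) = 3
Height = 3


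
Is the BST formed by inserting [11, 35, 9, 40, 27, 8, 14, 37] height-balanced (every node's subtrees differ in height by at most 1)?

Tree (level-order array): [11, 9, 35, 8, None, 27, 40, None, None, 14, None, 37]
Definition: a tree is height-balanced if, at every node, |h(left) - h(right)| <= 1 (empty subtree has height -1).
Bottom-up per-node check:
  node 8: h_left=-1, h_right=-1, diff=0 [OK], height=0
  node 9: h_left=0, h_right=-1, diff=1 [OK], height=1
  node 14: h_left=-1, h_right=-1, diff=0 [OK], height=0
  node 27: h_left=0, h_right=-1, diff=1 [OK], height=1
  node 37: h_left=-1, h_right=-1, diff=0 [OK], height=0
  node 40: h_left=0, h_right=-1, diff=1 [OK], height=1
  node 35: h_left=1, h_right=1, diff=0 [OK], height=2
  node 11: h_left=1, h_right=2, diff=1 [OK], height=3
All nodes satisfy the balance condition.
Result: Balanced


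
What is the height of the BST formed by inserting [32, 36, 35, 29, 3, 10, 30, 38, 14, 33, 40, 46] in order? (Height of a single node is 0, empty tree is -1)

Insertion order: [32, 36, 35, 29, 3, 10, 30, 38, 14, 33, 40, 46]
Tree (level-order array): [32, 29, 36, 3, 30, 35, 38, None, 10, None, None, 33, None, None, 40, None, 14, None, None, None, 46]
Compute height bottom-up (empty subtree = -1):
  height(14) = 1 + max(-1, -1) = 0
  height(10) = 1 + max(-1, 0) = 1
  height(3) = 1 + max(-1, 1) = 2
  height(30) = 1 + max(-1, -1) = 0
  height(29) = 1 + max(2, 0) = 3
  height(33) = 1 + max(-1, -1) = 0
  height(35) = 1 + max(0, -1) = 1
  height(46) = 1 + max(-1, -1) = 0
  height(40) = 1 + max(-1, 0) = 1
  height(38) = 1 + max(-1, 1) = 2
  height(36) = 1 + max(1, 2) = 3
  height(32) = 1 + max(3, 3) = 4
Height = 4


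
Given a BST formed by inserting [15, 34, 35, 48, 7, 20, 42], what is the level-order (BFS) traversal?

Tree insertion order: [15, 34, 35, 48, 7, 20, 42]
Tree (level-order array): [15, 7, 34, None, None, 20, 35, None, None, None, 48, 42]
BFS from the root, enqueuing left then right child of each popped node:
  queue [15] -> pop 15, enqueue [7, 34], visited so far: [15]
  queue [7, 34] -> pop 7, enqueue [none], visited so far: [15, 7]
  queue [34] -> pop 34, enqueue [20, 35], visited so far: [15, 7, 34]
  queue [20, 35] -> pop 20, enqueue [none], visited so far: [15, 7, 34, 20]
  queue [35] -> pop 35, enqueue [48], visited so far: [15, 7, 34, 20, 35]
  queue [48] -> pop 48, enqueue [42], visited so far: [15, 7, 34, 20, 35, 48]
  queue [42] -> pop 42, enqueue [none], visited so far: [15, 7, 34, 20, 35, 48, 42]
Result: [15, 7, 34, 20, 35, 48, 42]


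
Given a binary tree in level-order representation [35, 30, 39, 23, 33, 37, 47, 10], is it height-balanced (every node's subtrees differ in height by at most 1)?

Tree (level-order array): [35, 30, 39, 23, 33, 37, 47, 10]
Definition: a tree is height-balanced if, at every node, |h(left) - h(right)| <= 1 (empty subtree has height -1).
Bottom-up per-node check:
  node 10: h_left=-1, h_right=-1, diff=0 [OK], height=0
  node 23: h_left=0, h_right=-1, diff=1 [OK], height=1
  node 33: h_left=-1, h_right=-1, diff=0 [OK], height=0
  node 30: h_left=1, h_right=0, diff=1 [OK], height=2
  node 37: h_left=-1, h_right=-1, diff=0 [OK], height=0
  node 47: h_left=-1, h_right=-1, diff=0 [OK], height=0
  node 39: h_left=0, h_right=0, diff=0 [OK], height=1
  node 35: h_left=2, h_right=1, diff=1 [OK], height=3
All nodes satisfy the balance condition.
Result: Balanced


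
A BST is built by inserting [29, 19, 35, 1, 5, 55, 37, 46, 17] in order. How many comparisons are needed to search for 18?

Search path for 18: 29 -> 19 -> 1 -> 5 -> 17
Found: False
Comparisons: 5


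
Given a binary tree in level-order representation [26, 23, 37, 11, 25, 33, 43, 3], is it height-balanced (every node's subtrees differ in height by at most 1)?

Tree (level-order array): [26, 23, 37, 11, 25, 33, 43, 3]
Definition: a tree is height-balanced if, at every node, |h(left) - h(right)| <= 1 (empty subtree has height -1).
Bottom-up per-node check:
  node 3: h_left=-1, h_right=-1, diff=0 [OK], height=0
  node 11: h_left=0, h_right=-1, diff=1 [OK], height=1
  node 25: h_left=-1, h_right=-1, diff=0 [OK], height=0
  node 23: h_left=1, h_right=0, diff=1 [OK], height=2
  node 33: h_left=-1, h_right=-1, diff=0 [OK], height=0
  node 43: h_left=-1, h_right=-1, diff=0 [OK], height=0
  node 37: h_left=0, h_right=0, diff=0 [OK], height=1
  node 26: h_left=2, h_right=1, diff=1 [OK], height=3
All nodes satisfy the balance condition.
Result: Balanced


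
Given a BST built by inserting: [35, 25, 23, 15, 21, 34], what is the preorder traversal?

Tree insertion order: [35, 25, 23, 15, 21, 34]
Tree (level-order array): [35, 25, None, 23, 34, 15, None, None, None, None, 21]
Preorder traversal: [35, 25, 23, 15, 21, 34]


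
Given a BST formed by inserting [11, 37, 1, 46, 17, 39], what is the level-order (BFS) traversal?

Tree insertion order: [11, 37, 1, 46, 17, 39]
Tree (level-order array): [11, 1, 37, None, None, 17, 46, None, None, 39]
BFS from the root, enqueuing left then right child of each popped node:
  queue [11] -> pop 11, enqueue [1, 37], visited so far: [11]
  queue [1, 37] -> pop 1, enqueue [none], visited so far: [11, 1]
  queue [37] -> pop 37, enqueue [17, 46], visited so far: [11, 1, 37]
  queue [17, 46] -> pop 17, enqueue [none], visited so far: [11, 1, 37, 17]
  queue [46] -> pop 46, enqueue [39], visited so far: [11, 1, 37, 17, 46]
  queue [39] -> pop 39, enqueue [none], visited so far: [11, 1, 37, 17, 46, 39]
Result: [11, 1, 37, 17, 46, 39]


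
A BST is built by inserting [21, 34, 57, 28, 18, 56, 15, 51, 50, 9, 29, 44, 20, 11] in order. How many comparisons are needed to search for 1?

Search path for 1: 21 -> 18 -> 15 -> 9
Found: False
Comparisons: 4


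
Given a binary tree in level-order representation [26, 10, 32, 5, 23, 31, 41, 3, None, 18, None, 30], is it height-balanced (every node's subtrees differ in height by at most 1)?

Tree (level-order array): [26, 10, 32, 5, 23, 31, 41, 3, None, 18, None, 30]
Definition: a tree is height-balanced if, at every node, |h(left) - h(right)| <= 1 (empty subtree has height -1).
Bottom-up per-node check:
  node 3: h_left=-1, h_right=-1, diff=0 [OK], height=0
  node 5: h_left=0, h_right=-1, diff=1 [OK], height=1
  node 18: h_left=-1, h_right=-1, diff=0 [OK], height=0
  node 23: h_left=0, h_right=-1, diff=1 [OK], height=1
  node 10: h_left=1, h_right=1, diff=0 [OK], height=2
  node 30: h_left=-1, h_right=-1, diff=0 [OK], height=0
  node 31: h_left=0, h_right=-1, diff=1 [OK], height=1
  node 41: h_left=-1, h_right=-1, diff=0 [OK], height=0
  node 32: h_left=1, h_right=0, diff=1 [OK], height=2
  node 26: h_left=2, h_right=2, diff=0 [OK], height=3
All nodes satisfy the balance condition.
Result: Balanced


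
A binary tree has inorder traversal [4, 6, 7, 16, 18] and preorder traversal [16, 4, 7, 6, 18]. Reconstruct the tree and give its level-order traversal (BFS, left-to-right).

Inorder:  [4, 6, 7, 16, 18]
Preorder: [16, 4, 7, 6, 18]
Algorithm: preorder visits root first, so consume preorder in order;
for each root, split the current inorder slice at that value into
left-subtree inorder and right-subtree inorder, then recurse.
Recursive splits:
  root=16; inorder splits into left=[4, 6, 7], right=[18]
  root=4; inorder splits into left=[], right=[6, 7]
  root=7; inorder splits into left=[6], right=[]
  root=6; inorder splits into left=[], right=[]
  root=18; inorder splits into left=[], right=[]
Reconstructed level-order: [16, 4, 18, 7, 6]


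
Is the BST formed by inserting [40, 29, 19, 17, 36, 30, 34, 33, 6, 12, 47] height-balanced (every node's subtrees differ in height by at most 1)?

Tree (level-order array): [40, 29, 47, 19, 36, None, None, 17, None, 30, None, 6, None, None, 34, None, 12, 33]
Definition: a tree is height-balanced if, at every node, |h(left) - h(right)| <= 1 (empty subtree has height -1).
Bottom-up per-node check:
  node 12: h_left=-1, h_right=-1, diff=0 [OK], height=0
  node 6: h_left=-1, h_right=0, diff=1 [OK], height=1
  node 17: h_left=1, h_right=-1, diff=2 [FAIL (|1--1|=2 > 1)], height=2
  node 19: h_left=2, h_right=-1, diff=3 [FAIL (|2--1|=3 > 1)], height=3
  node 33: h_left=-1, h_right=-1, diff=0 [OK], height=0
  node 34: h_left=0, h_right=-1, diff=1 [OK], height=1
  node 30: h_left=-1, h_right=1, diff=2 [FAIL (|-1-1|=2 > 1)], height=2
  node 36: h_left=2, h_right=-1, diff=3 [FAIL (|2--1|=3 > 1)], height=3
  node 29: h_left=3, h_right=3, diff=0 [OK], height=4
  node 47: h_left=-1, h_right=-1, diff=0 [OK], height=0
  node 40: h_left=4, h_right=0, diff=4 [FAIL (|4-0|=4 > 1)], height=5
Node 17 violates the condition: |1 - -1| = 2 > 1.
Result: Not balanced


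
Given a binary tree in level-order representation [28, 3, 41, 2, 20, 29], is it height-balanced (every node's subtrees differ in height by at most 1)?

Tree (level-order array): [28, 3, 41, 2, 20, 29]
Definition: a tree is height-balanced if, at every node, |h(left) - h(right)| <= 1 (empty subtree has height -1).
Bottom-up per-node check:
  node 2: h_left=-1, h_right=-1, diff=0 [OK], height=0
  node 20: h_left=-1, h_right=-1, diff=0 [OK], height=0
  node 3: h_left=0, h_right=0, diff=0 [OK], height=1
  node 29: h_left=-1, h_right=-1, diff=0 [OK], height=0
  node 41: h_left=0, h_right=-1, diff=1 [OK], height=1
  node 28: h_left=1, h_right=1, diff=0 [OK], height=2
All nodes satisfy the balance condition.
Result: Balanced
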